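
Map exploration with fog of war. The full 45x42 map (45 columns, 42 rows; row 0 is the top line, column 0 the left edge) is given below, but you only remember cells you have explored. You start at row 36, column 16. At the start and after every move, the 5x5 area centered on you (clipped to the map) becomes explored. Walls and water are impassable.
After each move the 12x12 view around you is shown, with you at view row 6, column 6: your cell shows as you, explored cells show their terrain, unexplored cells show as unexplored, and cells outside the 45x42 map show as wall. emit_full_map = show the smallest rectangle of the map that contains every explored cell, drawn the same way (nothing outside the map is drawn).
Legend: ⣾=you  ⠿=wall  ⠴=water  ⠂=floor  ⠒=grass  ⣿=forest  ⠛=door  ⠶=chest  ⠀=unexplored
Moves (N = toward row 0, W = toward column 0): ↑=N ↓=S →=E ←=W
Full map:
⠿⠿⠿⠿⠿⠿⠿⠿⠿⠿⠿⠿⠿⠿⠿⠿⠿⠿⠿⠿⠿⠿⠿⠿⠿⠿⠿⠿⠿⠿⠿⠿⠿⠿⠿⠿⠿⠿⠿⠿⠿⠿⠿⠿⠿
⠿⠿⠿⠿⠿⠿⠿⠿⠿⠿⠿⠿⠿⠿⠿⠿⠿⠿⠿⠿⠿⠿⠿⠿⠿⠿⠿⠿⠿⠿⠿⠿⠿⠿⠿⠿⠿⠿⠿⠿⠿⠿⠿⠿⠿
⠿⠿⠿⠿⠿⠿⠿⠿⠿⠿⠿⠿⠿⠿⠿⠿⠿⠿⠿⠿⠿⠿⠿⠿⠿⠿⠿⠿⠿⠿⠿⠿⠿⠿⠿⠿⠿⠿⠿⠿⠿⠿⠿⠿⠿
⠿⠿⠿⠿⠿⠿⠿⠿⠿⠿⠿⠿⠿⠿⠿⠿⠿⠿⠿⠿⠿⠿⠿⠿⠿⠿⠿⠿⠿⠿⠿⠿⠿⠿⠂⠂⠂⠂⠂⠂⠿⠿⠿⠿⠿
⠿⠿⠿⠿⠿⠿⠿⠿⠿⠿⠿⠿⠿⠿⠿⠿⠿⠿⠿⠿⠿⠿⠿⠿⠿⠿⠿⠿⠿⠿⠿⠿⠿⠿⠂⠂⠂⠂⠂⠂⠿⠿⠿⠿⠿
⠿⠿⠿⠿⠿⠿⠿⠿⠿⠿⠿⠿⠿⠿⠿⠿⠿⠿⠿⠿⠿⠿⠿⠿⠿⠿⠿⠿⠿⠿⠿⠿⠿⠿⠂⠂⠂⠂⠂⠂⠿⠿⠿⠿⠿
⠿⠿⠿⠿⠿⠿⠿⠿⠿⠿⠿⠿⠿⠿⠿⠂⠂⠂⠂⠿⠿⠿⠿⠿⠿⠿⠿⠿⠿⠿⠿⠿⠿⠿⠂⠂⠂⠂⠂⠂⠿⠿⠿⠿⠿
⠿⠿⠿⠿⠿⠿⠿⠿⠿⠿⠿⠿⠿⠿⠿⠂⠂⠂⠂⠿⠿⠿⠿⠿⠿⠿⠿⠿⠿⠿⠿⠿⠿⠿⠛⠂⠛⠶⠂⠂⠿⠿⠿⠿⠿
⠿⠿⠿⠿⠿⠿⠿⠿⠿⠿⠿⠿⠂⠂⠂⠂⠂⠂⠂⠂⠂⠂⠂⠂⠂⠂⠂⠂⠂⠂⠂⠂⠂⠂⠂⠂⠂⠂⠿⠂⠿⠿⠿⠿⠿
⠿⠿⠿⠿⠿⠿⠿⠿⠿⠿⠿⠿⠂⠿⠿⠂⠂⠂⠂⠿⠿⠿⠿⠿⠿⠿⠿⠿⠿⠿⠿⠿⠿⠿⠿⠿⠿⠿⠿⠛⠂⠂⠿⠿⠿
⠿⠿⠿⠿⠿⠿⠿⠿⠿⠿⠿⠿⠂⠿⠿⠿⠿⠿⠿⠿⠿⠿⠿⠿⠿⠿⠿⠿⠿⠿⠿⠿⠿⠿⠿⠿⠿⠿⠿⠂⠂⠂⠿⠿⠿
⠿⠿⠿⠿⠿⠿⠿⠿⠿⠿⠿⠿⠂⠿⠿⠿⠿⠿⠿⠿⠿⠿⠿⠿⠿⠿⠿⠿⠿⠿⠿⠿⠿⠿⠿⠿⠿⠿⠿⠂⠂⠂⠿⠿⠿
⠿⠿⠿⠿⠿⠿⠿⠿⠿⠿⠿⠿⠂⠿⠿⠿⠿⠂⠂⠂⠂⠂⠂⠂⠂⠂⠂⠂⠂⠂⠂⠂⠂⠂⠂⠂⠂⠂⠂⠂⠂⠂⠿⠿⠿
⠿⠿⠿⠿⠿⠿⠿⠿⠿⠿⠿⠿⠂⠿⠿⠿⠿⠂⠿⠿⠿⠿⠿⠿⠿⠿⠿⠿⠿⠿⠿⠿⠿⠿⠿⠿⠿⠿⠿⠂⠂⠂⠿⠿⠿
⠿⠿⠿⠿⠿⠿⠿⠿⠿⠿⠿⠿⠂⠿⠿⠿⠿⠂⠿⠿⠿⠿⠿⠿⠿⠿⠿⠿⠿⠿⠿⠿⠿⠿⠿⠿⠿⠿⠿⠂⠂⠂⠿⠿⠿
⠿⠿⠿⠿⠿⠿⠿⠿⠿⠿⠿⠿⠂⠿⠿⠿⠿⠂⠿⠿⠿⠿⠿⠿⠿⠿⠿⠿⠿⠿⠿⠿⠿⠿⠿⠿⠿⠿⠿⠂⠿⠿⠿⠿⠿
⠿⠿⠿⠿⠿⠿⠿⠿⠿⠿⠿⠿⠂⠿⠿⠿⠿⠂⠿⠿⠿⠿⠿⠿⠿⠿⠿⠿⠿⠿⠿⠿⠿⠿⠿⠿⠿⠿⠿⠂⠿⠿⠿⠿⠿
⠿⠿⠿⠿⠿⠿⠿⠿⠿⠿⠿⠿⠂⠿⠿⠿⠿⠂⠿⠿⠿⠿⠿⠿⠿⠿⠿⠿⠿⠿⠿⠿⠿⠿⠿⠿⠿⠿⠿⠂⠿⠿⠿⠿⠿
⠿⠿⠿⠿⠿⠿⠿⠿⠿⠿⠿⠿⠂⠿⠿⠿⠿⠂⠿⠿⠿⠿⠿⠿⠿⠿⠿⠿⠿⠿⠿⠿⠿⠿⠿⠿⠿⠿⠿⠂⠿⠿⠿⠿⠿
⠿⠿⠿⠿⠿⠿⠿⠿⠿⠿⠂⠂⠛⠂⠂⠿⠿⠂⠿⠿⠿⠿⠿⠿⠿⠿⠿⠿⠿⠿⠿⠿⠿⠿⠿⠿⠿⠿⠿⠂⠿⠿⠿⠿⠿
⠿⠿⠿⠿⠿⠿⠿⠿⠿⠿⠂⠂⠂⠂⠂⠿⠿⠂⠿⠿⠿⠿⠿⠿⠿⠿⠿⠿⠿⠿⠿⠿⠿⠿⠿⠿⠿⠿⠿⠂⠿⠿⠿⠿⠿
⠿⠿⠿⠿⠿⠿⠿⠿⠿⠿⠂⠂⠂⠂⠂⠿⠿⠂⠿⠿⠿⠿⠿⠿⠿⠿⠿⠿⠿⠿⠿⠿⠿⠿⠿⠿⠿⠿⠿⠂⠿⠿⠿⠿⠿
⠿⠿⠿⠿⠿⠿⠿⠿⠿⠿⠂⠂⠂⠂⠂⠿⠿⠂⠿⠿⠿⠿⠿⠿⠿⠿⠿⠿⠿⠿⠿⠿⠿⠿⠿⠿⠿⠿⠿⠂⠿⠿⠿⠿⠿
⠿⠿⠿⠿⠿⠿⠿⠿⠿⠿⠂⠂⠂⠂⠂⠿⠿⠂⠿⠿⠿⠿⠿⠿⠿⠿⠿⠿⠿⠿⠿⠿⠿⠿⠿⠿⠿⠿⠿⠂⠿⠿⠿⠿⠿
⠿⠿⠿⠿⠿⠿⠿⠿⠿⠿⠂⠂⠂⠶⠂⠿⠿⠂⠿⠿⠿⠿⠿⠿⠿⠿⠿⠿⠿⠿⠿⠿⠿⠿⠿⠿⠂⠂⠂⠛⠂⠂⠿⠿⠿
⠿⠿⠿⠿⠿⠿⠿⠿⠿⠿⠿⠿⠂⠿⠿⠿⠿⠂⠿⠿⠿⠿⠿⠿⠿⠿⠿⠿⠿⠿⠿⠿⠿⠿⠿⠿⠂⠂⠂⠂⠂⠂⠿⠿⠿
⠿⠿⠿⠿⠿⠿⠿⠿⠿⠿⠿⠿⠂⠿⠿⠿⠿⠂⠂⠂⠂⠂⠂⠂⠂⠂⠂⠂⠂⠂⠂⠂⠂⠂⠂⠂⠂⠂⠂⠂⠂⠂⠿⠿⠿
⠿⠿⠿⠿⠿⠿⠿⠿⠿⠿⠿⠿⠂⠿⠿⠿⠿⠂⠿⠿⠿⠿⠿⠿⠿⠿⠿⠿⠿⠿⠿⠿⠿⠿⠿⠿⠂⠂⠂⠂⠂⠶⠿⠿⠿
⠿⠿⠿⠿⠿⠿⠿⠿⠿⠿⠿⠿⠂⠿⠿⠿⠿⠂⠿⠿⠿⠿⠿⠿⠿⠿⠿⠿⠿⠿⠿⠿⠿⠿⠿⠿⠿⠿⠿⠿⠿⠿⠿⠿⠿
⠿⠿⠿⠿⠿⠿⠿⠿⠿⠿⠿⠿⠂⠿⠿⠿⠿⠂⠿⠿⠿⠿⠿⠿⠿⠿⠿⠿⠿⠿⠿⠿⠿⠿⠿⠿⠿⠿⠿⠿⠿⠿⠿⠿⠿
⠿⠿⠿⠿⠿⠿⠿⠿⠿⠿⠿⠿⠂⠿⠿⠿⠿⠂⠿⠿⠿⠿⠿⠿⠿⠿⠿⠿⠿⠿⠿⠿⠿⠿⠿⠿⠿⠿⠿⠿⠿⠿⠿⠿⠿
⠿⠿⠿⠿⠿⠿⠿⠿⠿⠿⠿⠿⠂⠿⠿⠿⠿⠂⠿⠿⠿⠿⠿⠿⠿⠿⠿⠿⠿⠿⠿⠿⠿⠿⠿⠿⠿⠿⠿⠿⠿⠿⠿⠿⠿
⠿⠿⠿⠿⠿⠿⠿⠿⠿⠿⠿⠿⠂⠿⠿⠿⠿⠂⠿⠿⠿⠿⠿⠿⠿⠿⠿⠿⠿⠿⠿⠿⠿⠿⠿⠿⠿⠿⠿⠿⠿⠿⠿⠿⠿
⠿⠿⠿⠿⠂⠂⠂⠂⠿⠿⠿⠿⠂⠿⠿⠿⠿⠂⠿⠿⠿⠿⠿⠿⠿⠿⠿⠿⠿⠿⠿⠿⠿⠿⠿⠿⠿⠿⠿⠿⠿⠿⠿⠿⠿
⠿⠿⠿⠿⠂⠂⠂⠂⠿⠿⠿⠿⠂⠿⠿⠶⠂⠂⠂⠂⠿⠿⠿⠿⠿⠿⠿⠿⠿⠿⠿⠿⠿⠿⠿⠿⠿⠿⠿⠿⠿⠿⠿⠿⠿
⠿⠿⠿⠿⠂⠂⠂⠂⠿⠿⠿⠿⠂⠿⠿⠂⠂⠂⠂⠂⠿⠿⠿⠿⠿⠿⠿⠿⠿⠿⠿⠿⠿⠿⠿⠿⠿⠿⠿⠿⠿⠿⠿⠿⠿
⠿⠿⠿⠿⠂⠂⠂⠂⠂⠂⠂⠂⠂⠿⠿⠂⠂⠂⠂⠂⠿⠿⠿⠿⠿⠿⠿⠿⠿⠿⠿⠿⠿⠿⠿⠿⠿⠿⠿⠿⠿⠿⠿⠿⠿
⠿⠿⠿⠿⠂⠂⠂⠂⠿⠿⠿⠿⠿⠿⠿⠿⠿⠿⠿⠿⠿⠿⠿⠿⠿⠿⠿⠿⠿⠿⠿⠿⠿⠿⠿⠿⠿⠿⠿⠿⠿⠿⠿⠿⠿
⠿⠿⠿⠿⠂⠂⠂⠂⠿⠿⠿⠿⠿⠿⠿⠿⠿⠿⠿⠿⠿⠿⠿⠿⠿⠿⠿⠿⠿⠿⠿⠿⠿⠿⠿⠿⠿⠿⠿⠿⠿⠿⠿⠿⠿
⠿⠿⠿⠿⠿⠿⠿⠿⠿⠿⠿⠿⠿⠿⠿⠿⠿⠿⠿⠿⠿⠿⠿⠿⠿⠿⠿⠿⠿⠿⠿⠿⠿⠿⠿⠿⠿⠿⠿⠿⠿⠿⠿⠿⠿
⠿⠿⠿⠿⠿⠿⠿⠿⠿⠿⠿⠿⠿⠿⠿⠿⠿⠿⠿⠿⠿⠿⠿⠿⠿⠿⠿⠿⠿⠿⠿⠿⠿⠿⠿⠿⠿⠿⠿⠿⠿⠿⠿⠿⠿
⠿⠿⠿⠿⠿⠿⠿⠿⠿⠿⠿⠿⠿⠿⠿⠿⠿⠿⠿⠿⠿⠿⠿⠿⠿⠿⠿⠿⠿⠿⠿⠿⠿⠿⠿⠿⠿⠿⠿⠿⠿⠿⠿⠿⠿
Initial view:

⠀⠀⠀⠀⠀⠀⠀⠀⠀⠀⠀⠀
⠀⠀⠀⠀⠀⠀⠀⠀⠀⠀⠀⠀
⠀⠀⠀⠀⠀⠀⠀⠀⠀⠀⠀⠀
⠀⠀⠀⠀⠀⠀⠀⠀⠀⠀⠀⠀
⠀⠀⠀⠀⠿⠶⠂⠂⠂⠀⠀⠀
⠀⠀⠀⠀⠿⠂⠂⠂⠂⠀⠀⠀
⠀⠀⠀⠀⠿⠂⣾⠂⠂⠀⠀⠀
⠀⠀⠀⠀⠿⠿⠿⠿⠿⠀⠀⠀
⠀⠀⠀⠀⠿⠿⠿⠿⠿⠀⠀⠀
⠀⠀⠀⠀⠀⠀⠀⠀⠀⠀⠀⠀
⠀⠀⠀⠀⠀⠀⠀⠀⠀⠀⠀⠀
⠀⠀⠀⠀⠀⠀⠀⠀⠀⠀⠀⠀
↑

⠀⠀⠀⠀⠀⠀⠀⠀⠀⠀⠀⠀
⠀⠀⠀⠀⠀⠀⠀⠀⠀⠀⠀⠀
⠀⠀⠀⠀⠀⠀⠀⠀⠀⠀⠀⠀
⠀⠀⠀⠀⠀⠀⠀⠀⠀⠀⠀⠀
⠀⠀⠀⠀⠿⠿⠿⠂⠿⠀⠀⠀
⠀⠀⠀⠀⠿⠶⠂⠂⠂⠀⠀⠀
⠀⠀⠀⠀⠿⠂⣾⠂⠂⠀⠀⠀
⠀⠀⠀⠀⠿⠂⠂⠂⠂⠀⠀⠀
⠀⠀⠀⠀⠿⠿⠿⠿⠿⠀⠀⠀
⠀⠀⠀⠀⠿⠿⠿⠿⠿⠀⠀⠀
⠀⠀⠀⠀⠀⠀⠀⠀⠀⠀⠀⠀
⠀⠀⠀⠀⠀⠀⠀⠀⠀⠀⠀⠀

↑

⠀⠀⠀⠀⠀⠀⠀⠀⠀⠀⠀⠀
⠀⠀⠀⠀⠀⠀⠀⠀⠀⠀⠀⠀
⠀⠀⠀⠀⠀⠀⠀⠀⠀⠀⠀⠀
⠀⠀⠀⠀⠀⠀⠀⠀⠀⠀⠀⠀
⠀⠀⠀⠀⠿⠿⠿⠂⠿⠀⠀⠀
⠀⠀⠀⠀⠿⠿⠿⠂⠿⠀⠀⠀
⠀⠀⠀⠀⠿⠶⣾⠂⠂⠀⠀⠀
⠀⠀⠀⠀⠿⠂⠂⠂⠂⠀⠀⠀
⠀⠀⠀⠀⠿⠂⠂⠂⠂⠀⠀⠀
⠀⠀⠀⠀⠿⠿⠿⠿⠿⠀⠀⠀
⠀⠀⠀⠀⠿⠿⠿⠿⠿⠀⠀⠀
⠀⠀⠀⠀⠀⠀⠀⠀⠀⠀⠀⠀

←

⠀⠀⠀⠀⠀⠀⠀⠀⠀⠀⠀⠀
⠀⠀⠀⠀⠀⠀⠀⠀⠀⠀⠀⠀
⠀⠀⠀⠀⠀⠀⠀⠀⠀⠀⠀⠀
⠀⠀⠀⠀⠀⠀⠀⠀⠀⠀⠀⠀
⠀⠀⠀⠀⠿⠿⠿⠿⠂⠿⠀⠀
⠀⠀⠀⠀⠿⠿⠿⠿⠂⠿⠀⠀
⠀⠀⠀⠀⠿⠿⣾⠂⠂⠂⠀⠀
⠀⠀⠀⠀⠿⠿⠂⠂⠂⠂⠀⠀
⠀⠀⠀⠀⠿⠿⠂⠂⠂⠂⠀⠀
⠀⠀⠀⠀⠀⠿⠿⠿⠿⠿⠀⠀
⠀⠀⠀⠀⠀⠿⠿⠿⠿⠿⠀⠀
⠀⠀⠀⠀⠀⠀⠀⠀⠀⠀⠀⠀

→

⠀⠀⠀⠀⠀⠀⠀⠀⠀⠀⠀⠀
⠀⠀⠀⠀⠀⠀⠀⠀⠀⠀⠀⠀
⠀⠀⠀⠀⠀⠀⠀⠀⠀⠀⠀⠀
⠀⠀⠀⠀⠀⠀⠀⠀⠀⠀⠀⠀
⠀⠀⠀⠿⠿⠿⠿⠂⠿⠀⠀⠀
⠀⠀⠀⠿⠿⠿⠿⠂⠿⠀⠀⠀
⠀⠀⠀⠿⠿⠶⣾⠂⠂⠀⠀⠀
⠀⠀⠀⠿⠿⠂⠂⠂⠂⠀⠀⠀
⠀⠀⠀⠿⠿⠂⠂⠂⠂⠀⠀⠀
⠀⠀⠀⠀⠿⠿⠿⠿⠿⠀⠀⠀
⠀⠀⠀⠀⠿⠿⠿⠿⠿⠀⠀⠀
⠀⠀⠀⠀⠀⠀⠀⠀⠀⠀⠀⠀

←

⠀⠀⠀⠀⠀⠀⠀⠀⠀⠀⠀⠀
⠀⠀⠀⠀⠀⠀⠀⠀⠀⠀⠀⠀
⠀⠀⠀⠀⠀⠀⠀⠀⠀⠀⠀⠀
⠀⠀⠀⠀⠀⠀⠀⠀⠀⠀⠀⠀
⠀⠀⠀⠀⠿⠿⠿⠿⠂⠿⠀⠀
⠀⠀⠀⠀⠿⠿⠿⠿⠂⠿⠀⠀
⠀⠀⠀⠀⠿⠿⣾⠂⠂⠂⠀⠀
⠀⠀⠀⠀⠿⠿⠂⠂⠂⠂⠀⠀
⠀⠀⠀⠀⠿⠿⠂⠂⠂⠂⠀⠀
⠀⠀⠀⠀⠀⠿⠿⠿⠿⠿⠀⠀
⠀⠀⠀⠀⠀⠿⠿⠿⠿⠿⠀⠀
⠀⠀⠀⠀⠀⠀⠀⠀⠀⠀⠀⠀

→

⠀⠀⠀⠀⠀⠀⠀⠀⠀⠀⠀⠀
⠀⠀⠀⠀⠀⠀⠀⠀⠀⠀⠀⠀
⠀⠀⠀⠀⠀⠀⠀⠀⠀⠀⠀⠀
⠀⠀⠀⠀⠀⠀⠀⠀⠀⠀⠀⠀
⠀⠀⠀⠿⠿⠿⠿⠂⠿⠀⠀⠀
⠀⠀⠀⠿⠿⠿⠿⠂⠿⠀⠀⠀
⠀⠀⠀⠿⠿⠶⣾⠂⠂⠀⠀⠀
⠀⠀⠀⠿⠿⠂⠂⠂⠂⠀⠀⠀
⠀⠀⠀⠿⠿⠂⠂⠂⠂⠀⠀⠀
⠀⠀⠀⠀⠿⠿⠿⠿⠿⠀⠀⠀
⠀⠀⠀⠀⠿⠿⠿⠿⠿⠀⠀⠀
⠀⠀⠀⠀⠀⠀⠀⠀⠀⠀⠀⠀

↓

⠀⠀⠀⠀⠀⠀⠀⠀⠀⠀⠀⠀
⠀⠀⠀⠀⠀⠀⠀⠀⠀⠀⠀⠀
⠀⠀⠀⠀⠀⠀⠀⠀⠀⠀⠀⠀
⠀⠀⠀⠿⠿⠿⠿⠂⠿⠀⠀⠀
⠀⠀⠀⠿⠿⠿⠿⠂⠿⠀⠀⠀
⠀⠀⠀⠿⠿⠶⠂⠂⠂⠀⠀⠀
⠀⠀⠀⠿⠿⠂⣾⠂⠂⠀⠀⠀
⠀⠀⠀⠿⠿⠂⠂⠂⠂⠀⠀⠀
⠀⠀⠀⠀⠿⠿⠿⠿⠿⠀⠀⠀
⠀⠀⠀⠀⠿⠿⠿⠿⠿⠀⠀⠀
⠀⠀⠀⠀⠀⠀⠀⠀⠀⠀⠀⠀
⠀⠀⠀⠀⠀⠀⠀⠀⠀⠀⠀⠀

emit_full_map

⠿⠿⠿⠿⠂⠿
⠿⠿⠿⠿⠂⠿
⠿⠿⠶⠂⠂⠂
⠿⠿⠂⣾⠂⠂
⠿⠿⠂⠂⠂⠂
⠀⠿⠿⠿⠿⠿
⠀⠿⠿⠿⠿⠿

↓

⠀⠀⠀⠀⠀⠀⠀⠀⠀⠀⠀⠀
⠀⠀⠀⠀⠀⠀⠀⠀⠀⠀⠀⠀
⠀⠀⠀⠿⠿⠿⠿⠂⠿⠀⠀⠀
⠀⠀⠀⠿⠿⠿⠿⠂⠿⠀⠀⠀
⠀⠀⠀⠿⠿⠶⠂⠂⠂⠀⠀⠀
⠀⠀⠀⠿⠿⠂⠂⠂⠂⠀⠀⠀
⠀⠀⠀⠿⠿⠂⣾⠂⠂⠀⠀⠀
⠀⠀⠀⠀⠿⠿⠿⠿⠿⠀⠀⠀
⠀⠀⠀⠀⠿⠿⠿⠿⠿⠀⠀⠀
⠀⠀⠀⠀⠀⠀⠀⠀⠀⠀⠀⠀
⠀⠀⠀⠀⠀⠀⠀⠀⠀⠀⠀⠀
⠀⠀⠀⠀⠀⠀⠀⠀⠀⠀⠀⠀

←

⠀⠀⠀⠀⠀⠀⠀⠀⠀⠀⠀⠀
⠀⠀⠀⠀⠀⠀⠀⠀⠀⠀⠀⠀
⠀⠀⠀⠀⠿⠿⠿⠿⠂⠿⠀⠀
⠀⠀⠀⠀⠿⠿⠿⠿⠂⠿⠀⠀
⠀⠀⠀⠀⠿⠿⠶⠂⠂⠂⠀⠀
⠀⠀⠀⠀⠿⠿⠂⠂⠂⠂⠀⠀
⠀⠀⠀⠀⠿⠿⣾⠂⠂⠂⠀⠀
⠀⠀⠀⠀⠿⠿⠿⠿⠿⠿⠀⠀
⠀⠀⠀⠀⠿⠿⠿⠿⠿⠿⠀⠀
⠀⠀⠀⠀⠀⠀⠀⠀⠀⠀⠀⠀
⠀⠀⠀⠀⠀⠀⠀⠀⠀⠀⠀⠀
⠀⠀⠀⠀⠀⠀⠀⠀⠀⠀⠀⠀

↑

⠀⠀⠀⠀⠀⠀⠀⠀⠀⠀⠀⠀
⠀⠀⠀⠀⠀⠀⠀⠀⠀⠀⠀⠀
⠀⠀⠀⠀⠀⠀⠀⠀⠀⠀⠀⠀
⠀⠀⠀⠀⠿⠿⠿⠿⠂⠿⠀⠀
⠀⠀⠀⠀⠿⠿⠿⠿⠂⠿⠀⠀
⠀⠀⠀⠀⠿⠿⠶⠂⠂⠂⠀⠀
⠀⠀⠀⠀⠿⠿⣾⠂⠂⠂⠀⠀
⠀⠀⠀⠀⠿⠿⠂⠂⠂⠂⠀⠀
⠀⠀⠀⠀⠿⠿⠿⠿⠿⠿⠀⠀
⠀⠀⠀⠀⠿⠿⠿⠿⠿⠿⠀⠀
⠀⠀⠀⠀⠀⠀⠀⠀⠀⠀⠀⠀
⠀⠀⠀⠀⠀⠀⠀⠀⠀⠀⠀⠀

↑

⠀⠀⠀⠀⠀⠀⠀⠀⠀⠀⠀⠀
⠀⠀⠀⠀⠀⠀⠀⠀⠀⠀⠀⠀
⠀⠀⠀⠀⠀⠀⠀⠀⠀⠀⠀⠀
⠀⠀⠀⠀⠀⠀⠀⠀⠀⠀⠀⠀
⠀⠀⠀⠀⠿⠿⠿⠿⠂⠿⠀⠀
⠀⠀⠀⠀⠿⠿⠿⠿⠂⠿⠀⠀
⠀⠀⠀⠀⠿⠿⣾⠂⠂⠂⠀⠀
⠀⠀⠀⠀⠿⠿⠂⠂⠂⠂⠀⠀
⠀⠀⠀⠀⠿⠿⠂⠂⠂⠂⠀⠀
⠀⠀⠀⠀⠿⠿⠿⠿⠿⠿⠀⠀
⠀⠀⠀⠀⠿⠿⠿⠿⠿⠿⠀⠀
⠀⠀⠀⠀⠀⠀⠀⠀⠀⠀⠀⠀

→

⠀⠀⠀⠀⠀⠀⠀⠀⠀⠀⠀⠀
⠀⠀⠀⠀⠀⠀⠀⠀⠀⠀⠀⠀
⠀⠀⠀⠀⠀⠀⠀⠀⠀⠀⠀⠀
⠀⠀⠀⠀⠀⠀⠀⠀⠀⠀⠀⠀
⠀⠀⠀⠿⠿⠿⠿⠂⠿⠀⠀⠀
⠀⠀⠀⠿⠿⠿⠿⠂⠿⠀⠀⠀
⠀⠀⠀⠿⠿⠶⣾⠂⠂⠀⠀⠀
⠀⠀⠀⠿⠿⠂⠂⠂⠂⠀⠀⠀
⠀⠀⠀⠿⠿⠂⠂⠂⠂⠀⠀⠀
⠀⠀⠀⠿⠿⠿⠿⠿⠿⠀⠀⠀
⠀⠀⠀⠿⠿⠿⠿⠿⠿⠀⠀⠀
⠀⠀⠀⠀⠀⠀⠀⠀⠀⠀⠀⠀

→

⠀⠀⠀⠀⠀⠀⠀⠀⠀⠀⠀⠀
⠀⠀⠀⠀⠀⠀⠀⠀⠀⠀⠀⠀
⠀⠀⠀⠀⠀⠀⠀⠀⠀⠀⠀⠀
⠀⠀⠀⠀⠀⠀⠀⠀⠀⠀⠀⠀
⠀⠀⠿⠿⠿⠿⠂⠿⠿⠀⠀⠀
⠀⠀⠿⠿⠿⠿⠂⠿⠿⠀⠀⠀
⠀⠀⠿⠿⠶⠂⣾⠂⠂⠀⠀⠀
⠀⠀⠿⠿⠂⠂⠂⠂⠂⠀⠀⠀
⠀⠀⠿⠿⠂⠂⠂⠂⠂⠀⠀⠀
⠀⠀⠿⠿⠿⠿⠿⠿⠀⠀⠀⠀
⠀⠀⠿⠿⠿⠿⠿⠿⠀⠀⠀⠀
⠀⠀⠀⠀⠀⠀⠀⠀⠀⠀⠀⠀

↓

⠀⠀⠀⠀⠀⠀⠀⠀⠀⠀⠀⠀
⠀⠀⠀⠀⠀⠀⠀⠀⠀⠀⠀⠀
⠀⠀⠀⠀⠀⠀⠀⠀⠀⠀⠀⠀
⠀⠀⠿⠿⠿⠿⠂⠿⠿⠀⠀⠀
⠀⠀⠿⠿⠿⠿⠂⠿⠿⠀⠀⠀
⠀⠀⠿⠿⠶⠂⠂⠂⠂⠀⠀⠀
⠀⠀⠿⠿⠂⠂⣾⠂⠂⠀⠀⠀
⠀⠀⠿⠿⠂⠂⠂⠂⠂⠀⠀⠀
⠀⠀⠿⠿⠿⠿⠿⠿⠿⠀⠀⠀
⠀⠀⠿⠿⠿⠿⠿⠿⠀⠀⠀⠀
⠀⠀⠀⠀⠀⠀⠀⠀⠀⠀⠀⠀
⠀⠀⠀⠀⠀⠀⠀⠀⠀⠀⠀⠀

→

⠀⠀⠀⠀⠀⠀⠀⠀⠀⠀⠀⠀
⠀⠀⠀⠀⠀⠀⠀⠀⠀⠀⠀⠀
⠀⠀⠀⠀⠀⠀⠀⠀⠀⠀⠀⠀
⠀⠿⠿⠿⠿⠂⠿⠿⠀⠀⠀⠀
⠀⠿⠿⠿⠿⠂⠿⠿⠿⠀⠀⠀
⠀⠿⠿⠶⠂⠂⠂⠂⠿⠀⠀⠀
⠀⠿⠿⠂⠂⠂⣾⠂⠿⠀⠀⠀
⠀⠿⠿⠂⠂⠂⠂⠂⠿⠀⠀⠀
⠀⠿⠿⠿⠿⠿⠿⠿⠿⠀⠀⠀
⠀⠿⠿⠿⠿⠿⠿⠀⠀⠀⠀⠀
⠀⠀⠀⠀⠀⠀⠀⠀⠀⠀⠀⠀
⠀⠀⠀⠀⠀⠀⠀⠀⠀⠀⠀⠀

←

⠀⠀⠀⠀⠀⠀⠀⠀⠀⠀⠀⠀
⠀⠀⠀⠀⠀⠀⠀⠀⠀⠀⠀⠀
⠀⠀⠀⠀⠀⠀⠀⠀⠀⠀⠀⠀
⠀⠀⠿⠿⠿⠿⠂⠿⠿⠀⠀⠀
⠀⠀⠿⠿⠿⠿⠂⠿⠿⠿⠀⠀
⠀⠀⠿⠿⠶⠂⠂⠂⠂⠿⠀⠀
⠀⠀⠿⠿⠂⠂⣾⠂⠂⠿⠀⠀
⠀⠀⠿⠿⠂⠂⠂⠂⠂⠿⠀⠀
⠀⠀⠿⠿⠿⠿⠿⠿⠿⠿⠀⠀
⠀⠀⠿⠿⠿⠿⠿⠿⠀⠀⠀⠀
⠀⠀⠀⠀⠀⠀⠀⠀⠀⠀⠀⠀
⠀⠀⠀⠀⠀⠀⠀⠀⠀⠀⠀⠀

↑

⠀⠀⠀⠀⠀⠀⠀⠀⠀⠀⠀⠀
⠀⠀⠀⠀⠀⠀⠀⠀⠀⠀⠀⠀
⠀⠀⠀⠀⠀⠀⠀⠀⠀⠀⠀⠀
⠀⠀⠀⠀⠀⠀⠀⠀⠀⠀⠀⠀
⠀⠀⠿⠿⠿⠿⠂⠿⠿⠀⠀⠀
⠀⠀⠿⠿⠿⠿⠂⠿⠿⠿⠀⠀
⠀⠀⠿⠿⠶⠂⣾⠂⠂⠿⠀⠀
⠀⠀⠿⠿⠂⠂⠂⠂⠂⠿⠀⠀
⠀⠀⠿⠿⠂⠂⠂⠂⠂⠿⠀⠀
⠀⠀⠿⠿⠿⠿⠿⠿⠿⠿⠀⠀
⠀⠀⠿⠿⠿⠿⠿⠿⠀⠀⠀⠀
⠀⠀⠀⠀⠀⠀⠀⠀⠀⠀⠀⠀

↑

⠀⠀⠀⠀⠀⠀⠀⠀⠀⠀⠀⠀
⠀⠀⠀⠀⠀⠀⠀⠀⠀⠀⠀⠀
⠀⠀⠀⠀⠀⠀⠀⠀⠀⠀⠀⠀
⠀⠀⠀⠀⠀⠀⠀⠀⠀⠀⠀⠀
⠀⠀⠀⠀⠿⠿⠂⠿⠿⠀⠀⠀
⠀⠀⠿⠿⠿⠿⠂⠿⠿⠀⠀⠀
⠀⠀⠿⠿⠿⠿⣾⠿⠿⠿⠀⠀
⠀⠀⠿⠿⠶⠂⠂⠂⠂⠿⠀⠀
⠀⠀⠿⠿⠂⠂⠂⠂⠂⠿⠀⠀
⠀⠀⠿⠿⠂⠂⠂⠂⠂⠿⠀⠀
⠀⠀⠿⠿⠿⠿⠿⠿⠿⠿⠀⠀
⠀⠀⠿⠿⠿⠿⠿⠿⠀⠀⠀⠀

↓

⠀⠀⠀⠀⠀⠀⠀⠀⠀⠀⠀⠀
⠀⠀⠀⠀⠀⠀⠀⠀⠀⠀⠀⠀
⠀⠀⠀⠀⠀⠀⠀⠀⠀⠀⠀⠀
⠀⠀⠀⠀⠿⠿⠂⠿⠿⠀⠀⠀
⠀⠀⠿⠿⠿⠿⠂⠿⠿⠀⠀⠀
⠀⠀⠿⠿⠿⠿⠂⠿⠿⠿⠀⠀
⠀⠀⠿⠿⠶⠂⣾⠂⠂⠿⠀⠀
⠀⠀⠿⠿⠂⠂⠂⠂⠂⠿⠀⠀
⠀⠀⠿⠿⠂⠂⠂⠂⠂⠿⠀⠀
⠀⠀⠿⠿⠿⠿⠿⠿⠿⠿⠀⠀
⠀⠀⠿⠿⠿⠿⠿⠿⠀⠀⠀⠀
⠀⠀⠀⠀⠀⠀⠀⠀⠀⠀⠀⠀

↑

⠀⠀⠀⠀⠀⠀⠀⠀⠀⠀⠀⠀
⠀⠀⠀⠀⠀⠀⠀⠀⠀⠀⠀⠀
⠀⠀⠀⠀⠀⠀⠀⠀⠀⠀⠀⠀
⠀⠀⠀⠀⠀⠀⠀⠀⠀⠀⠀⠀
⠀⠀⠀⠀⠿⠿⠂⠿⠿⠀⠀⠀
⠀⠀⠿⠿⠿⠿⠂⠿⠿⠀⠀⠀
⠀⠀⠿⠿⠿⠿⣾⠿⠿⠿⠀⠀
⠀⠀⠿⠿⠶⠂⠂⠂⠂⠿⠀⠀
⠀⠀⠿⠿⠂⠂⠂⠂⠂⠿⠀⠀
⠀⠀⠿⠿⠂⠂⠂⠂⠂⠿⠀⠀
⠀⠀⠿⠿⠿⠿⠿⠿⠿⠿⠀⠀
⠀⠀⠿⠿⠿⠿⠿⠿⠀⠀⠀⠀

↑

⠀⠀⠀⠀⠀⠀⠀⠀⠀⠀⠀⠀
⠀⠀⠀⠀⠀⠀⠀⠀⠀⠀⠀⠀
⠀⠀⠀⠀⠀⠀⠀⠀⠀⠀⠀⠀
⠀⠀⠀⠀⠀⠀⠀⠀⠀⠀⠀⠀
⠀⠀⠀⠀⠿⠿⠂⠿⠿⠀⠀⠀
⠀⠀⠀⠀⠿⠿⠂⠿⠿⠀⠀⠀
⠀⠀⠿⠿⠿⠿⣾⠿⠿⠀⠀⠀
⠀⠀⠿⠿⠿⠿⠂⠿⠿⠿⠀⠀
⠀⠀⠿⠿⠶⠂⠂⠂⠂⠿⠀⠀
⠀⠀⠿⠿⠂⠂⠂⠂⠂⠿⠀⠀
⠀⠀⠿⠿⠂⠂⠂⠂⠂⠿⠀⠀
⠀⠀⠿⠿⠿⠿⠿⠿⠿⠿⠀⠀

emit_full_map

⠀⠀⠿⠿⠂⠿⠿⠀
⠀⠀⠿⠿⠂⠿⠿⠀
⠿⠿⠿⠿⣾⠿⠿⠀
⠿⠿⠿⠿⠂⠿⠿⠿
⠿⠿⠶⠂⠂⠂⠂⠿
⠿⠿⠂⠂⠂⠂⠂⠿
⠿⠿⠂⠂⠂⠂⠂⠿
⠿⠿⠿⠿⠿⠿⠿⠿
⠿⠿⠿⠿⠿⠿⠀⠀


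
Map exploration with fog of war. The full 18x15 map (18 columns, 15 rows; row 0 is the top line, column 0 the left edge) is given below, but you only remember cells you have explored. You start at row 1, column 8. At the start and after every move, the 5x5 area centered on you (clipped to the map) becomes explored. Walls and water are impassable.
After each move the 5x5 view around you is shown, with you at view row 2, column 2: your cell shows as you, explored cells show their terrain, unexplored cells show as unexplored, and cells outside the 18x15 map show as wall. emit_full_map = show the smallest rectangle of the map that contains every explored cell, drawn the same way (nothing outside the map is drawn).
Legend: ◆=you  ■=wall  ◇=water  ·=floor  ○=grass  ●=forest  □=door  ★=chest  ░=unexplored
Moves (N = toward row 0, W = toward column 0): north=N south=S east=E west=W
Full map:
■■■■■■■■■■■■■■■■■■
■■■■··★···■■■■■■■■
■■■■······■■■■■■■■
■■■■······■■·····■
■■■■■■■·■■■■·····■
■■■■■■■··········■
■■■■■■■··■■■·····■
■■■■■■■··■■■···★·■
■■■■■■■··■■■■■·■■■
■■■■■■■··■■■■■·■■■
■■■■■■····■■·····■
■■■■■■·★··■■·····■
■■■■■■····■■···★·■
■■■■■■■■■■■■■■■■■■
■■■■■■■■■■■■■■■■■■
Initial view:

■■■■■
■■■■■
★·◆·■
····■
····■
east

■■■■■
■■■■■
··◆■■
···■■
···■■

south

■■■■■
···■■
··◆■■
···■■
·■■■■

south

···■■
···■■
··◆■■
·■■■■
·····

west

★···■
····■
··◆·■
■·■■■
■····

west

·★···
·····
··◆··
■■·■■
■■···

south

·····
·····
■■◆■■
■■···
■■··■

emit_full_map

░■■■■■■
·★···■■
·····■■
·····■■
■■◆■■■■
■■·····
■■··■░░

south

·····
■■·■■
■■◆··
■■··■
■■··■

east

····■
■·■■■
■·◆··
■··■■
■··■■

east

···■■
·■■■■
··◆··
··■■■
··■■■

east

··■■·
■■■■·
··◆··
·■■■·
·■■■·

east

·■■··
■■■··
··◆··
■■■··
■■■··

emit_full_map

░■■■■■■░░
·★···■■░░
·····■■░░
·····■■··
■■·■■■■··
■■····◆··
■■··■■■··
■■··■■■··

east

■■···
■■···
··◆··
■■···
■■···

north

■■■■■
■■···
■■◆··
·····
■■···

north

■■■■■
■■■■■
■■◆··
■■···
·····

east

■■■■■
■■■■■
■·◆··
■····
·····

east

■■■■■
■■■■■
··◆··
·····
·····

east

■■■■■
■■■■■
··◆·■
····■
····■

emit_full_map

░■■■■■■░░░░░░
·★···■■■■■■■■
·····■■■■■■■■
·····■■···◆·■
■■·■■■■·····■
■■··········■
■■··■■■···░░░
■■··■■■···░░░


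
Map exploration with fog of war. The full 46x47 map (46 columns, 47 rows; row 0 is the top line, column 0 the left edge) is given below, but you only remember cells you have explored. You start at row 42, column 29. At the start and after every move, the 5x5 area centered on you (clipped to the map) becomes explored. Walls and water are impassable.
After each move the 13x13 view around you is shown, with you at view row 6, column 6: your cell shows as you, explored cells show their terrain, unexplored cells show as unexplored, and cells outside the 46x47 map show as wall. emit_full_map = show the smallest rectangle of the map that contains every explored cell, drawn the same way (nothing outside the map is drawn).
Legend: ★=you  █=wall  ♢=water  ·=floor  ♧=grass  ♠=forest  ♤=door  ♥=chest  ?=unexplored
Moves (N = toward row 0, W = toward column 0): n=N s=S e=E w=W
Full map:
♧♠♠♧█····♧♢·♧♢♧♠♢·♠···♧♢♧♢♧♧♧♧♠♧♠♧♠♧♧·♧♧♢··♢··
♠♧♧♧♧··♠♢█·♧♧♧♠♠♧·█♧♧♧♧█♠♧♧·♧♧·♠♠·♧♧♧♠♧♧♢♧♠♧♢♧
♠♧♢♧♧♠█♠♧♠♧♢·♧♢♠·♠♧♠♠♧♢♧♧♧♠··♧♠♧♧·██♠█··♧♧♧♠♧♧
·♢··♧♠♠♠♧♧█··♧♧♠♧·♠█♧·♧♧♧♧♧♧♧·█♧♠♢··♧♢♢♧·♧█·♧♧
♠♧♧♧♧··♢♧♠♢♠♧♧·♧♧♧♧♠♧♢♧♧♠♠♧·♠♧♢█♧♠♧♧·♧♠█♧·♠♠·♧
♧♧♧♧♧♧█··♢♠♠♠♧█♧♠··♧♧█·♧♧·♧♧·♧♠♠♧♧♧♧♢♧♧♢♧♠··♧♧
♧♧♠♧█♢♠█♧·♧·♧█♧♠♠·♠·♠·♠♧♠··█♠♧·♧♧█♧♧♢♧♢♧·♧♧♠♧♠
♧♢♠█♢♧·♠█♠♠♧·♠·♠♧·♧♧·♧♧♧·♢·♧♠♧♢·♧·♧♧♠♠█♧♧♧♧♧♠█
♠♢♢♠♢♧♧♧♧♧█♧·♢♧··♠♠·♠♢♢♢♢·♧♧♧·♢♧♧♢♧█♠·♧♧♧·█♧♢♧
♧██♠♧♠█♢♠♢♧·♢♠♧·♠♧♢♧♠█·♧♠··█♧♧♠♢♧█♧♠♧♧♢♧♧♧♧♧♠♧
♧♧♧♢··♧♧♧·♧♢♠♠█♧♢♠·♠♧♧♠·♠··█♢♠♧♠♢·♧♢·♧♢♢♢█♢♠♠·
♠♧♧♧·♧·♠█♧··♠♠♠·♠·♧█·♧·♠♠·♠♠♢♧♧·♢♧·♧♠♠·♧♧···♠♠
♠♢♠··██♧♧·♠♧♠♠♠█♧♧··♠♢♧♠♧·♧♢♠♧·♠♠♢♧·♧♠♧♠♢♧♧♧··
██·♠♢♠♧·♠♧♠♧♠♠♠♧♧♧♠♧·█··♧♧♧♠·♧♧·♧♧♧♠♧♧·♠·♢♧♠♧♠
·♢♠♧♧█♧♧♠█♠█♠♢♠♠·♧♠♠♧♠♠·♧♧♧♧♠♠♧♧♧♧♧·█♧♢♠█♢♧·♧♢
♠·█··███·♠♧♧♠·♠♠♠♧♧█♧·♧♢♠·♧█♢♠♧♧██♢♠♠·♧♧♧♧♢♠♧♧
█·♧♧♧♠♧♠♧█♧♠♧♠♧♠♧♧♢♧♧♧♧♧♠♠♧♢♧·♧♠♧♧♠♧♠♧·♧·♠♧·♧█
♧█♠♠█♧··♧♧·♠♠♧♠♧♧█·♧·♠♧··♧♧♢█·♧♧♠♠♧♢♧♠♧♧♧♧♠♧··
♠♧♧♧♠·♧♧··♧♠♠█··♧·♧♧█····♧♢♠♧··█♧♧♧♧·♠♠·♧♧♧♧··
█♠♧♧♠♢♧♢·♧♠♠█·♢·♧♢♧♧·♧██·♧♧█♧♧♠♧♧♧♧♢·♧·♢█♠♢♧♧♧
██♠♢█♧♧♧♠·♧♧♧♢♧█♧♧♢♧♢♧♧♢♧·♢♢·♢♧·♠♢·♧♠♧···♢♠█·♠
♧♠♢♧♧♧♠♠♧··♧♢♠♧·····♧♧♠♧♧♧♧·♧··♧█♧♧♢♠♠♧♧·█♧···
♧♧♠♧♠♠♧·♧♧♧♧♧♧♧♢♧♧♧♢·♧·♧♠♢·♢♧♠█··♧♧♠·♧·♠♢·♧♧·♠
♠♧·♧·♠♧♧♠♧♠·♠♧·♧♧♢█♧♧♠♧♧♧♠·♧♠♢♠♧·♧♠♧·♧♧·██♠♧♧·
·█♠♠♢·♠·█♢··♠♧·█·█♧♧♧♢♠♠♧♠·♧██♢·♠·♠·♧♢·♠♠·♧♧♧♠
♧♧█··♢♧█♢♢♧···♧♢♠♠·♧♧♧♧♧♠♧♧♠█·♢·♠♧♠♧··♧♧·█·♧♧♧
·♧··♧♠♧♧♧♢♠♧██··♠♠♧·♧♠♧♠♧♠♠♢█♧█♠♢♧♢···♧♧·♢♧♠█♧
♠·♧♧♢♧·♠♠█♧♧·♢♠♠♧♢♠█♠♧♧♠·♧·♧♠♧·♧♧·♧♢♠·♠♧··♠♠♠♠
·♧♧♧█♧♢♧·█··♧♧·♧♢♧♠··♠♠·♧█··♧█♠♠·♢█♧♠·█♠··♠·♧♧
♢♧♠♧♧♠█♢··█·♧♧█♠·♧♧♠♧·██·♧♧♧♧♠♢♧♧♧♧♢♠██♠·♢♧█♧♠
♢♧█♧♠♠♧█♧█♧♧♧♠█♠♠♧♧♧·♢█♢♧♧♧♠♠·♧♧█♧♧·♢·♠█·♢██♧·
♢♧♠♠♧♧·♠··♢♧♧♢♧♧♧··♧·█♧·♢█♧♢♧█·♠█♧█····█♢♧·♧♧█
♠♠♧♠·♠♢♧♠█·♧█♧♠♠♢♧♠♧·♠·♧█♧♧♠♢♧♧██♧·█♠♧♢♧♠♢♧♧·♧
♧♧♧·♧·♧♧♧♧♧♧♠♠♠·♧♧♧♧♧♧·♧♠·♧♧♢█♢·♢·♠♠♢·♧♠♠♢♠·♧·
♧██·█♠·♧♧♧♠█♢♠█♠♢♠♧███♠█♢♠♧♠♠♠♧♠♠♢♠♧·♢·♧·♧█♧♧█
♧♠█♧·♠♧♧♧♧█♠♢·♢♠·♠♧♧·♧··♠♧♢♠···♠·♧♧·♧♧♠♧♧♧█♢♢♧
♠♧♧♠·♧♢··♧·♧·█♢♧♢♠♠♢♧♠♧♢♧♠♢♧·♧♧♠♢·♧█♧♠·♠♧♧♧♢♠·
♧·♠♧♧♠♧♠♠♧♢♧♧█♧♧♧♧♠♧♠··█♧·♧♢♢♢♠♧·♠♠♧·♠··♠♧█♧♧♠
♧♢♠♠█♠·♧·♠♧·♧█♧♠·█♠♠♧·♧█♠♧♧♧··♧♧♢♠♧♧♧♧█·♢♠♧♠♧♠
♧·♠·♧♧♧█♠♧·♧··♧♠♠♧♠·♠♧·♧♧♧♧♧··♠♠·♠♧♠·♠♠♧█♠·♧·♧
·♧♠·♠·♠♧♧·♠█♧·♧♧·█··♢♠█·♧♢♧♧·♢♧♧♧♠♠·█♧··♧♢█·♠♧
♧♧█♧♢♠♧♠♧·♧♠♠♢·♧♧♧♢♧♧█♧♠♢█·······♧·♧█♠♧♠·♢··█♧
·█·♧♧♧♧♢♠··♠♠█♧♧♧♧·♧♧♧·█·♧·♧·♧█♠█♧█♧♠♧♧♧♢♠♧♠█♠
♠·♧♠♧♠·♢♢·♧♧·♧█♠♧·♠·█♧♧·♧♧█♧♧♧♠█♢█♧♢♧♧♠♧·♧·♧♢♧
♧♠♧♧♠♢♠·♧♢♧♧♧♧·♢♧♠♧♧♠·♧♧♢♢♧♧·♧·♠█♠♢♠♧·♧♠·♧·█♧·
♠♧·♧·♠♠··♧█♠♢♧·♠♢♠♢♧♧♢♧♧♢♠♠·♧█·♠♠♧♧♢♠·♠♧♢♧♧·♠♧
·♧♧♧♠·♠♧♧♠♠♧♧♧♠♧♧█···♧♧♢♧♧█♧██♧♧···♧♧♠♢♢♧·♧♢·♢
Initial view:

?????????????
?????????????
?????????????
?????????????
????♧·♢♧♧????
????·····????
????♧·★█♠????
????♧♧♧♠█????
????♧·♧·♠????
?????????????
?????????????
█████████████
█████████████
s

?????????????
?????????????
?????????????
????♧·♢♧♧????
????·····????
????♧·♧█♠????
????♧♧★♠█????
????♧·♧·♠????
????·♧█·♠????
?????????????
█████████████
█████████████
█████████████

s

?????????????
?????????????
????♧·♢♧♧????
????·····????
????♧·♧█♠????
????♧♧♧♠█????
????♧·★·♠????
????·♧█·♠????
????♧██♧♧????
█████████████
█████████████
█████████████
█████████████

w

?????????????
?????????????
?????♧·♢♧♧???
?????·····???
????·♧·♧█♠???
????█♧♧♧♠█???
????♧♧★♧·♠???
????♠·♧█·♠???
????█♧██♧♧???
█████████████
█████████████
█████████████
█████████████

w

?????????????
?????????????
??????♧·♢♧♧??
??????·····??
????♧·♧·♧█♠??
????♧█♧♧♧♠█??
????♢♧★·♧·♠??
????♠♠·♧█·♠??
????♧█♧██♧♧??
█████████████
█████████████
█████████████
█████████████

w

?????????????
?????????????
???????♧·♢♧♧?
???????·····?
????·♧·♧·♧█♠?
????♧♧█♧♧♧♠█?
????♢♢★♧·♧·♠?
????♢♠♠·♧█·♠?
????♧♧█♧██♧♧?
█████████████
█████████████
█████████████
█████████████

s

?????????????
???????♧·♢♧♧?
???????·····?
????·♧·♧·♧█♠?
????♧♧█♧♧♧♠█?
????♢♢♧♧·♧·♠?
????♢♠★·♧█·♠?
????♧♧█♧██♧♧?
█████████████
█████████████
█████████████
█████████████
█████████████

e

?????????????
??????♧·♢♧♧??
??????·····??
???·♧·♧·♧█♠??
???♧♧█♧♧♧♠█??
???♢♢♧♧·♧·♠??
???♢♠♠★♧█·♠??
???♧♧█♧██♧♧??
█████████████
█████████████
█████████████
█████████████
█████████████

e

?????????????
?????♧·♢♧♧???
?????·····???
??·♧·♧·♧█♠???
??♧♧█♧♧♧♠█???
??♢♢♧♧·♧·♠???
??♢♠♠·★█·♠???
??♧♧█♧██♧♧???
█████████████
█████████████
█████████████
█████████████
█████████████

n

?????????????
?????????????
?????♧·♢♧♧???
?????·····???
??·♧·♧·♧█♠???
??♧♧█♧♧♧♠█???
??♢♢♧♧★♧·♠???
??♢♠♠·♧█·♠???
??♧♧█♧██♧♧???
█████████████
█████████████
█████████████
█████████████

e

?????????????
?????????????
????♧·♢♧♧????
????·····????
?·♧·♧·♧█♠????
?♧♧█♧♧♧♠█????
?♢♢♧♧·★·♠????
?♢♠♠·♧█·♠????
?♧♧█♧██♧♧????
█████████████
█████████████
█████████████
█████████████

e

?????????????
?????????????
???♧·♢♧♧?????
???·····?????
·♧·♧·♧█♠█????
♧♧█♧♧♧♠█♢????
♢♢♧♧·♧★♠█????
♢♠♠·♧█·♠♠????
♧♧█♧██♧♧·????
█████████████
█████████████
█████████████
█████████████

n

?????????????
?????????????
?????????????
???♧·♢♧♧?????
???······????
·♧·♧·♧█♠█????
♧♧█♧♧♧★█♢????
♢♢♧♧·♧·♠█????
♢♠♠·♧█·♠♠????
♧♧█♧██♧♧·????
█████████████
█████████████
█████████████

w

?????????????
?????????????
?????????????
????♧·♢♧♧????
????······???
?·♧·♧·♧█♠█???
?♧♧█♧♧★♠█♢???
?♢♢♧♧·♧·♠█???
?♢♠♠·♧█·♠♠???
?♧♧█♧██♧♧·???
█████████████
█████████████
█████████████

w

?????????????
?????????????
?????????????
?????♧·♢♧♧???
????·······??
??·♧·♧·♧█♠█??
??♧♧█♧★♧♠█♢??
??♢♢♧♧·♧·♠█??
??♢♠♠·♧█·♠♠??
??♧♧█♧██♧♧·??
█████████████
█████████████
█████████████

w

?????????????
?????????????
?????????????
??????♧·♢♧♧??
????█·······?
???·♧·♧·♧█♠█?
???♧♧█★♧♧♠█♢?
???♢♢♧♧·♧·♠█?
???♢♠♠·♧█·♠♠?
???♧♧█♧██♧♧·?
█████████████
█████████████
█████████████

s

?????????????
?????????????
??????♧·♢♧♧??
????█·······?
???·♧·♧·♧█♠█?
???♧♧█♧♧♧♠█♢?
???♢♢♧★·♧·♠█?
???♢♠♠·♧█·♠♠?
???♧♧█♧██♧♧·?
█████████████
█████████████
█████████████
█████████████

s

?????????????
??????♧·♢♧♧??
????█·······?
???·♧·♧·♧█♠█?
???♧♧█♧♧♧♠█♢?
???♢♢♧♧·♧·♠█?
???♢♠♠★♧█·♠♠?
???♧♧█♧██♧♧·?
█████████████
█████████████
█████████████
█████████████
█████████████

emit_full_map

???♧·♢♧♧?
?█·······
·♧·♧·♧█♠█
♧♧█♧♧♧♠█♢
♢♢♧♧·♧·♠█
♢♠♠★♧█·♠♠
♧♧█♧██♧♧·


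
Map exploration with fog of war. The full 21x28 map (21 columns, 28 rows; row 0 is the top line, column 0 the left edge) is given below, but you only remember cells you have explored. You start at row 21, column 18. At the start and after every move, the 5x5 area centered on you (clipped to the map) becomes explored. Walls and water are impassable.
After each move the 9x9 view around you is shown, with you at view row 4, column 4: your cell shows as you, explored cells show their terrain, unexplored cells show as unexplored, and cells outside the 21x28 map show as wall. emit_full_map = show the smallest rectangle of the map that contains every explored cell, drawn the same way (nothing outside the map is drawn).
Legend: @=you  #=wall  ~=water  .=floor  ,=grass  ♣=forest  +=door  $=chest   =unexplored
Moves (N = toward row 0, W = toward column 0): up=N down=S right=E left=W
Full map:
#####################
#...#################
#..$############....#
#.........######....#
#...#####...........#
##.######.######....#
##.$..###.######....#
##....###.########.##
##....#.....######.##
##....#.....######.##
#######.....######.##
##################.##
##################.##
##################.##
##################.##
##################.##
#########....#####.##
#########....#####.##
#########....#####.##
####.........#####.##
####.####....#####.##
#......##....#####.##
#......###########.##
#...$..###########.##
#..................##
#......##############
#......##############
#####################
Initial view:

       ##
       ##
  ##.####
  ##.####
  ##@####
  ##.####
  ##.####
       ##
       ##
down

       ##
  ##.####
  ##.####
  ##.####
  ##@####
  ##.####
  ...####
       ##
       ##

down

  ##.####
  ##.####
  ##.####
  ##.####
  ##@####
  ...####
  #######
       ##
       ##

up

       ##
  ##.####
  ##.####
  ##.####
  ##@####
  ##.####
  ...####
  #######
       ##

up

       ##
       ##
  ##.####
  ##.####
  ##@####
  ##.####
  ##.####
  ...####
  #######

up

       ##
       ##
  ##.####
  ##.####
  ##@####
  ##.####
  ##.####
  ##.####
  ...####

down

       ##
  ##.####
  ##.####
  ##.####
  ##@####
  ##.####
  ##.####
  ...####
  #######

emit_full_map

##.##
##.##
##.##
##@##
##.##
##.##
...##
#####

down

  ##.####
  ##.####
  ##.####
  ##.####
  ##@####
  ##.####
  ...####
  #######
       ##

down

  ##.####
  ##.####
  ##.####
  ##.####
  ##@####
  ...####
  #######
       ##
       ##

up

  ##.####
  ##.####
  ##.####
  ##.####
  ##@####
  ##.####
  ...####
  #######
       ##


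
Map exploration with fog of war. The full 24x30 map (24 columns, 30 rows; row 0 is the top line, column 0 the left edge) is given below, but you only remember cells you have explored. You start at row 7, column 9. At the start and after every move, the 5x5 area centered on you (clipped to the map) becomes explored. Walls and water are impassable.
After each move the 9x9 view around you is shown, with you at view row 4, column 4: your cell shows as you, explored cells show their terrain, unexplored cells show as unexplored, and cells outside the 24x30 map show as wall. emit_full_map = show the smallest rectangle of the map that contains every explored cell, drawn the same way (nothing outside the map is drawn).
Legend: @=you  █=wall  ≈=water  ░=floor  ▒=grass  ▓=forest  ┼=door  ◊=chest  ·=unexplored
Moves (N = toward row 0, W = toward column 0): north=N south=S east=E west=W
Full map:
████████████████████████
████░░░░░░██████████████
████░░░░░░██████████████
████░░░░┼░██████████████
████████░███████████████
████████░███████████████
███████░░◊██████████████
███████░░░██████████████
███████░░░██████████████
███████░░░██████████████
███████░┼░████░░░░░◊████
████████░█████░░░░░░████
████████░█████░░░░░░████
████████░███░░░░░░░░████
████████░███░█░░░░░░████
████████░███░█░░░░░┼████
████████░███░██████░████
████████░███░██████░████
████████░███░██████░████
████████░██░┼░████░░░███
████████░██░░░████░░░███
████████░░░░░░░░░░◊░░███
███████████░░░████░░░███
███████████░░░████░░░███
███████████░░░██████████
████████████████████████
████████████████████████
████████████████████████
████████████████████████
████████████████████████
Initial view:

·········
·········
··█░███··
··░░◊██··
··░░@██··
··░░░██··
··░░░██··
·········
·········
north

·········
·········
··█░███··
··█░███··
··░░@██··
··░░░██··
··░░░██··
··░░░██··
·········

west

·········
·········
··██░███·
··██░███·
··█░@◊██·
··█░░░██·
··█░░░██·
···░░░██·
·········

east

·········
·········
·██░███··
·██░███··
·█░░@██··
·█░░░██··
·█░░░██··
··░░░██··
·········

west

·········
·········
··██░███·
··██░███·
··█░@◊██·
··█░░░██·
··█░░░██·
···░░░██·
·········

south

·········
··██░███·
··██░███·
··█░░◊██·
··█░@░██·
··█░░░██·
··█░░░██·
·········
·········

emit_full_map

██░███
██░███
█░░◊██
█░@░██
█░░░██
█░░░██

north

·········
·········
··██░███·
··██░███·
··█░@◊██·
··█░░░██·
··█░░░██·
··█░░░██·
·········

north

·········
·········
··░░┼░█··
··██░███·
··██@███·
··█░░◊██·
··█░░░██·
··█░░░██·
··█░░░██·

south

·········
··░░┼░█··
··██░███·
··██░███·
··█░@◊██·
··█░░░██·
··█░░░██·
··█░░░██·
·········

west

·········
···░░┼░█·
··███░███
··███░███
··██@░◊██
··██░░░██
··██░░░██
···█░░░██
·········

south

···░░┼░█·
··███░███
··███░███
··██░░◊██
··██@░░██
··██░░░██
··██░░░██
·········
·········

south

··███░███
··███░███
··██░░◊██
··██░░░██
··██@░░██
··██░░░██
··██░┼░··
·········
·········

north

···░░┼░█·
··███░███
··███░███
··██░░◊██
··██@░░██
··██░░░██
··██░░░██
··██░┼░··
·········

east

··░░┼░█··
·███░███·
·███░███·
·██░░◊██·
·██░@░██·
·██░░░██·
·██░░░██·
·██░┼░···
·········

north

·········
··░░┼░█··
·███░███·
·███░███·
·██░@◊██·
·██░░░██·
·██░░░██·
·██░░░██·
·██░┼░···

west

·········
···░░┼░█·
··███░███
··███░███
··██@░◊██
··██░░░██
··██░░░██
··██░░░██
··██░┼░··

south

···░░┼░█·
··███░███
··███░███
··██░░◊██
··██@░░██
··██░░░██
··██░░░██
··██░┼░··
·········

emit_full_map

·░░┼░█·
███░███
███░███
██░░◊██
██@░░██
██░░░██
██░░░██
██░┼░··

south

··███░███
··███░███
··██░░◊██
··██░░░██
··██@░░██
··██░░░██
··██░┼░··
·········
·········

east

·███░███·
·███░███·
·██░░◊██·
·██░░░██·
·██░@░██·
·██░░░██·
·██░┼░█··
·········
·········

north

··░░┼░█··
·███░███·
·███░███·
·██░░◊██·
·██░@░██·
·██░░░██·
·██░░░██·
·██░┼░█··
·········

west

···░░┼░█·
··███░███
··███░███
··██░░◊██
··██@░░██
··██░░░██
··██░░░██
··██░┼░█·
·········

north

·········
···░░┼░█·
··███░███
··███░███
··██@░◊██
··██░░░██
··██░░░██
··██░░░██
··██░┼░█·

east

·········
··░░┼░█··
·███░███·
·███░███·
·██░@◊██·
·██░░░██·
·██░░░██·
·██░░░██·
·██░┼░█··

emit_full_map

·░░┼░█·
███░███
███░███
██░@◊██
██░░░██
██░░░██
██░░░██
██░┼░█·

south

··░░┼░█··
·███░███·
·███░███·
·██░░◊██·
·██░@░██·
·██░░░██·
·██░░░██·
·██░┼░█··
·········

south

·███░███·
·███░███·
·██░░◊██·
·██░░░██·
·██░@░██·
·██░░░██·
·██░┼░█··
·········
·········

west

··███░███
··███░███
··██░░◊██
··██░░░██
··██@░░██
··██░░░██
··██░┼░█·
·········
·········

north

···░░┼░█·
··███░███
··███░███
··██░░◊██
··██@░░██
··██░░░██
··██░░░██
··██░┼░█·
·········

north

·········
···░░┼░█·
··███░███
··███░███
··██@░◊██
··██░░░██
··██░░░██
··██░░░██
··██░┼░█·

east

·········
··░░┼░█··
·███░███·
·███░███·
·██░@◊██·
·██░░░██·
·██░░░██·
·██░░░██·
·██░┼░█··
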